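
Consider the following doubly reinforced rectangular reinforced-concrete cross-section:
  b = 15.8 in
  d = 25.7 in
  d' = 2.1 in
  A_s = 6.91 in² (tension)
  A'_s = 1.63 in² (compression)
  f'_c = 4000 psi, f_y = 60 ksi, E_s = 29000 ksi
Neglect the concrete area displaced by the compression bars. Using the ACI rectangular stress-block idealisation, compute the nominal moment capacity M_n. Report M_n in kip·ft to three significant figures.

M_n ≈ 793 kip·ft

Assume both steels yield.
a = (A_s − A'_s) f_y/(0.85 f'_c b) = (6.91 − 1.63) × 60/(0.85 × 4 × 15.8) = 5.897 in.
c = a/β₁ = 5.897/0.85 = 6.938 in; ε'_s = 0.003(c − d')/c = 0.0021 ≥ ε_y = 0.0021, so the compression steel yields.
M_n = (A_s − A'_s) f_y (d − a/2) + A'_s f_y (d − d') = 316.8 × (25.7 − 2.9485) + 97.8 × (25.7 − 2.1) = 7207.7 + 2308.1 = 9515.8 kip·in = 9515.8/12 = 792.98 kip·ft.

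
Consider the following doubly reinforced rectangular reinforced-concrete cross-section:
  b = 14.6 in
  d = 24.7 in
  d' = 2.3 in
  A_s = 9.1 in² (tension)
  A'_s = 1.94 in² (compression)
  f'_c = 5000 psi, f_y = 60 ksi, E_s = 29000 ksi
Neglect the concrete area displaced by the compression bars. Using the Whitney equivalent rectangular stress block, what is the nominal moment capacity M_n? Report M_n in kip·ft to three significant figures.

M_n ≈ 978 kip·ft

Assume both steels yield.
a = (A_s − A'_s) f_y/(0.85 f'_c b) = (9.1 − 1.94) × 60/(0.85 × 5 × 14.6) = 6.923 in.
c = a/β₁ = 6.923/0.8 = 8.654 in; ε'_s = 0.003(c − d')/c = 0.0022 ≥ ε_y = 0.0021, so the compression steel yields.
M_n = (A_s − A'_s) f_y (d − a/2) + A'_s f_y (d − d') = 429.6 × (24.7 − 3.4615) + 116.4 × (24.7 − 2.3) = 9124.1 + 2607.4 = 11731.5 kip·in = 11731.5/12 = 977.63 kip·ft.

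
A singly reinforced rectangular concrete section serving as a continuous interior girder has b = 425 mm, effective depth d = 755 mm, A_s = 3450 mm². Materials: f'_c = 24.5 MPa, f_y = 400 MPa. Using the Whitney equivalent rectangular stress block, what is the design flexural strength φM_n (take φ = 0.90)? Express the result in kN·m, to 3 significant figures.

T = A_s f_y = 3450 × 400 = 1380000 N = 1380 kN.
From C = T: a = T/(0.85 f'_c b) = 1380000/(0.85 × 24.5 × 425) = 155.92 mm.
M_n = T(d − a/2) = 1380 kN × (755 − 77.96) mm = 934.32 kN·m.
φM_n = 0.90 × 934.32 = 840.89 kN·m.

φM_n ≈ 841 kN·m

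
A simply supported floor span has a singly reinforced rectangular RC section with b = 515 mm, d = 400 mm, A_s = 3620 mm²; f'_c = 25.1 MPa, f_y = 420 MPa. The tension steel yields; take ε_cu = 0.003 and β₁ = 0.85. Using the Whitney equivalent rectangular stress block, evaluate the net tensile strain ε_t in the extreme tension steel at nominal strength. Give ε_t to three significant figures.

a = A_s f_y/(0.85 f'_c b) = 138.38 mm.
β₁ = 0.85, so c = a/β₁ = 138.38/0.85 = 162.80 mm.
From the linear strain diagram with ε_cu = 0.003: ε_t = 0.003 (d − c)/c = 0.003 × (400 − 162.80)/162.80 = 0.00437.
ε_t is between 0.004 and 0.005 — transition zone.

ε_t ≈ 0.00437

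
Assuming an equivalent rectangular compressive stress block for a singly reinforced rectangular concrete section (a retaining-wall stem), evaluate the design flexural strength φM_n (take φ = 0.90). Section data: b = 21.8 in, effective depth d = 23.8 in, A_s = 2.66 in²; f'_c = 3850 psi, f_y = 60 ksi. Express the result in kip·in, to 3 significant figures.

φM_n ≈ 3260 kip·in

T = A_s f_y = 2.66 × 60 = 159.6 kips.
a = T/(0.85 f'_c b) = 159.6/(0.85 × 3.85 × 21.8) = 2.237 in.
M_n = T(d − a/2) = 159.6 × (23.8 − 1.1185) = 3620.0 kip·in.
φM_n = 0.90 × 3620.0 = 3258.0 kip·in.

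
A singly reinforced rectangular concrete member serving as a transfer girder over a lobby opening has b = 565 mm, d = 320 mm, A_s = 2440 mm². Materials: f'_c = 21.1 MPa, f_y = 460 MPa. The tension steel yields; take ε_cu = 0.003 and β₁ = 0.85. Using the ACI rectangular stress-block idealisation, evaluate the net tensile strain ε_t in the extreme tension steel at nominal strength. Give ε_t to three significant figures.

a = A_s f_y/(0.85 f'_c b) = 110.76 mm.
β₁ = 0.85, so c = a/β₁ = 110.76/0.85 = 130.31 mm.
From the linear strain diagram with ε_cu = 0.003: ε_t = 0.003 (d − c)/c = 0.003 × (320 − 130.31)/130.31 = 0.00437.
ε_t is between 0.004 and 0.005 — transition zone.

ε_t ≈ 0.00437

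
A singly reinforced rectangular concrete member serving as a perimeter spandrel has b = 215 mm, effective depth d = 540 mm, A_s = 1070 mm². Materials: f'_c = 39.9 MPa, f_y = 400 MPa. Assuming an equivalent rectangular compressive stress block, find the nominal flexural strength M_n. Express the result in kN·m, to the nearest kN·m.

M_n ≈ 219 kN·m

T = A_s f_y = 1070 × 400 = 428000 N = 428 kN.
From C = T: a = T/(0.85 f'_c b) = 428000/(0.85 × 39.9 × 215) = 58.70 mm.
M_n = T(d − a/2) = 428 kN × (540 − 29.35) mm = 218.56 kN·m.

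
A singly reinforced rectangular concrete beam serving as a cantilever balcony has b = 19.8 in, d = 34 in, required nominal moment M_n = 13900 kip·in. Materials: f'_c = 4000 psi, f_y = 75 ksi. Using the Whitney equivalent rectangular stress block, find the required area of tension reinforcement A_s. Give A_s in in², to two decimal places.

A_s ≈ 6.05 in²

From M_n = 0.85 f'_c a b (d − a/2):
a = d − √(d² − 2M_n/(0.85 f'_c b)) = 34 − √(34² − 2 × 13900/(0.85 × 4 × 19.8)) = 6.741 in.
A_s = 0.85 f'_c a b / f_y = 0.85 × 4 × 6.741 × 19.8 / 75 = 6.051 in².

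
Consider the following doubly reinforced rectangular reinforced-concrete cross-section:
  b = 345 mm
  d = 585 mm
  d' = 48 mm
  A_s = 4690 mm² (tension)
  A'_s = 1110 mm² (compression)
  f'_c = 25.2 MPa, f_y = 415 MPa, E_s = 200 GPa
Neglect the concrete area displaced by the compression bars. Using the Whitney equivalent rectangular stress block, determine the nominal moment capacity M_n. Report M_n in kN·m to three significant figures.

Assume both tension and compression steel yield.
Net tension couple steel: A_s − A'_s = 3580 mm².
a = (A_s − A'_s) f_y / (0.85 f'_c b) = 1485700/(0.85 × 25.2 × 345) = 201.04 mm.
c = a/β₁ = 201.04/0.85 = 236.52 mm; ε'_s = 0.003(c − d')/c = 0.0024 ≥ f_y/E_s = 0.0021, so compression steel does yield.
M_n = (A_s − A'_s) f_y (d − a/2) + A'_s f_y (d − d') = [1485700 × (585 − 100.52) + 460650 × (585 − 48)] × 10⁻⁶ = 719.79 + 247.37 = 967.16 kN·m.

M_n ≈ 967 kN·m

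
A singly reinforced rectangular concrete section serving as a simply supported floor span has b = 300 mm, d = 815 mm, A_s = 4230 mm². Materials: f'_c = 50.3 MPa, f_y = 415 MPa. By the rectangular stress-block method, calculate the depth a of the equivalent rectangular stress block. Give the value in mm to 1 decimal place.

a ≈ 136.9 mm

T = A_s f_y = 4230 × 415 = 1755450 N = 1755.45 kN.
Setting C = 0.85 f'_c a b equal to T: a = 1755450/(0.85 × 50.3 × 300) = 136.9 mm.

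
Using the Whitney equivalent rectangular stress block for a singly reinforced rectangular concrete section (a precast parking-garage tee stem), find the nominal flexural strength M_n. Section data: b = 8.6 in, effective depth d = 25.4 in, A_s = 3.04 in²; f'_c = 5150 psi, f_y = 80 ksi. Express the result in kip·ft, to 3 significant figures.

T = A_s f_y = 3.04 × 80 = 243.2 kips.
a = T/(0.85 f'_c b) = 243.2/(0.85 × 5.15 × 8.6) = 6.460 in.
M_n = T(d − a/2) = 243.2 × (25.4 − 3.23) = 5391.7 kip·in = 5391.7/12 = 449.31 kip·ft.

M_n ≈ 449 kip·ft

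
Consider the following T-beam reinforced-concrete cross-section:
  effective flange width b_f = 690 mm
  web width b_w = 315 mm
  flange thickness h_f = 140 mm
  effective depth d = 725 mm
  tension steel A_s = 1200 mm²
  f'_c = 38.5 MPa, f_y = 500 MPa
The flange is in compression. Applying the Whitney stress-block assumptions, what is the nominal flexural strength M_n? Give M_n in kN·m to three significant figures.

Tension: T = A_s f_y = 1200 × 500 = 600000 N.
Try a within the flange: a = T/(0.85 f'_c b_f) = 600000/(0.85 × 38.5 × 690) = 26.57 mm.
Since a = 26.57 ≤ h_f = 140 mm, the stress block lies entirely in the flange; analyse as a rectangular beam of width b_f.
M_n = T(d − a/2) = 600000 × (725 − 13.285) = 427.03 × 10⁶ N·mm.
M_n = 427.03 kN·m.

M_n ≈ 427 kN·m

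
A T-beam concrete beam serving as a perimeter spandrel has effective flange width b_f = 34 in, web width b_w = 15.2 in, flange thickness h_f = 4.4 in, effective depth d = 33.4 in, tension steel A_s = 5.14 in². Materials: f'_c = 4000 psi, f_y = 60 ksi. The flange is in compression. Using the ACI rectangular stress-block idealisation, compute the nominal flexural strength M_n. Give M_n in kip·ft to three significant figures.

M_n ≈ 824 kip·ft

Tension: T = A_s f_y = 5.14 × 60 = 308.4 kips.
Try a within the flange: a = T/(0.85 f'_c b_f) = 308.4/(0.85 × 4 × 34) = 2.668 in.
Since a = 2.668 ≤ h_f = 4.4 in, the stress block lies entirely in the flange; analyse as a rectangular beam of width b_f.
M_n = T(d − a/2) = 308.4 × (33.4 − 1.334) = 9889.2 kip·in.
M_n = 9889.2/12 = 824.10 kip·ft.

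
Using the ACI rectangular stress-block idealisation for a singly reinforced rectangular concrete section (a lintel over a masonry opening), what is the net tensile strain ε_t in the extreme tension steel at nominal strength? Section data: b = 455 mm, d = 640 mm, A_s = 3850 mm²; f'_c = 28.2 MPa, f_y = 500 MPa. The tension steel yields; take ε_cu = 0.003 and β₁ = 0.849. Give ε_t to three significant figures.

a = A_s f_y/(0.85 f'_c b) = 176.50 mm.
β₁ = 0.849, so c = a/β₁ = 176.50/0.849 = 207.89 mm.
From the linear strain diagram with ε_cu = 0.003: ε_t = 0.003 (d − c)/c = 0.003 × (640 − 207.89)/207.89 = 0.00624.
Since ε_t ≥ 0.005, the section is tension-controlled.

ε_t ≈ 0.00624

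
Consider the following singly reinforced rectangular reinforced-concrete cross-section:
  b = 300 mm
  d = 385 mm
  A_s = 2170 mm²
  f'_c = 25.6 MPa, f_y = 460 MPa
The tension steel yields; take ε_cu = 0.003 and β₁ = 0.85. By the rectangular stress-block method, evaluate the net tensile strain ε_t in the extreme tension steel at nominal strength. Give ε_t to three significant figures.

a = A_s f_y/(0.85 f'_c b) = 152.91 mm.
β₁ = 0.85, so c = a/β₁ = 152.91/0.85 = 179.89 mm.
From the linear strain diagram with ε_cu = 0.003: ε_t = 0.003 (d − c)/c = 0.003 × (385 − 179.89)/179.89 = 0.00342.
ε_t < 0.004 — the section is over-reinforced for flexure under ACI limits.

ε_t ≈ 0.00342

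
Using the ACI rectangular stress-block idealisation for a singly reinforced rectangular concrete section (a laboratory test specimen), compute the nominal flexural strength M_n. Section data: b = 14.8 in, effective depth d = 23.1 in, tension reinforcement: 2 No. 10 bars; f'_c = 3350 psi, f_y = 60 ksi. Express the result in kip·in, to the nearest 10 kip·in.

M_n ≈ 3240 kip·in

A_s = 2 × 1.27 = 2.54 in².
T = A_s f_y = 2.54 × 60 = 152.4 kips.
a = T/(0.85 f'_c b) = 152.4/(0.85 × 3.35 × 14.8) = 3.616 in.
M_n = T(d − a/2) = 152.4 × (23.1 − 1.808) = 3244.9 kip·in.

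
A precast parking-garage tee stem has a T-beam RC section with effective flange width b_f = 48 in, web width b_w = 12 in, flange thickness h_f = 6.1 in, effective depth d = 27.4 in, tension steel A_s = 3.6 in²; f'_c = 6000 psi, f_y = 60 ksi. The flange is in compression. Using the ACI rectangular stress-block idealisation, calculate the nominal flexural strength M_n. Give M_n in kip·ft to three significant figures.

M_n ≈ 485 kip·ft

Tension: T = A_s f_y = 3.6 × 60 = 216 kips.
Try a within the flange: a = T/(0.85 f'_c b_f) = 216/(0.85 × 6 × 48) = 0.882 in.
Since a = 0.882 ≤ h_f = 6.1 in, the stress block lies entirely in the flange; analyse as a rectangular beam of width b_f.
M_n = T(d − a/2) = 216 × (27.4 − 0.441) = 5823.1 kip·in.
M_n = 5823.1/12 = 485.26 kip·ft.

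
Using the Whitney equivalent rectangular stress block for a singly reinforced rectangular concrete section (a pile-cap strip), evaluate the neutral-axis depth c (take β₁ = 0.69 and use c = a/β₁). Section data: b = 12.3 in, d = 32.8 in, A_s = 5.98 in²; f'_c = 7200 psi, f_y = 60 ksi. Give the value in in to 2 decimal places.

T = A_s f_y = 5.98 × 60 = 358.8 kips.
a = T/(0.85 f'_c b) = 358.8/(0.85 × 7.2 × 12.3) = 4.7665 in.
With β₁ = 0.69, c = a/β₁ = 4.7665/0.69 = 6.91 in.

c ≈ 6.91 in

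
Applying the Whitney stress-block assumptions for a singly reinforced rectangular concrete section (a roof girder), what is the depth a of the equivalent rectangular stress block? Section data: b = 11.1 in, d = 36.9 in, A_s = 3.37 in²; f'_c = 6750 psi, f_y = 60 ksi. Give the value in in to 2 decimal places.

T = A_s f_y = 3.37 × 60 = 202.2 kips.
a = T/(0.85 f'_c b) = 202.2/(0.85 × 6.75 × 11.1) = 3.17 in.

a ≈ 3.17 in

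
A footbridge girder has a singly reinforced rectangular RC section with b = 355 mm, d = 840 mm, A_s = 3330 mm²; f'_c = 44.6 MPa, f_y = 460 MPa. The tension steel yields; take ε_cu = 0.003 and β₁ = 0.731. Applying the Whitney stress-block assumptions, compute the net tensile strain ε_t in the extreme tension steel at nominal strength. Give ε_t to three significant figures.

ε_t ≈ 0.0132

a = A_s f_y/(0.85 f'_c b) = 113.82 mm.
β₁ = 0.731, so c = a/β₁ = 113.82/0.731 = 155.70 mm.
From the linear strain diagram with ε_cu = 0.003: ε_t = 0.003 (d − c)/c = 0.003 × (840 − 155.70)/155.70 = 0.0132.
Since ε_t ≥ 0.005, the section is tension-controlled.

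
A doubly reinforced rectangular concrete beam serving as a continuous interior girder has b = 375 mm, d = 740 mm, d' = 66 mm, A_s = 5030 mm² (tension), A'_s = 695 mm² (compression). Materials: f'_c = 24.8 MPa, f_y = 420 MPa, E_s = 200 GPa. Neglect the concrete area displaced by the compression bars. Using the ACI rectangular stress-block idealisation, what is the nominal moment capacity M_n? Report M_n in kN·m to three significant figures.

Assume both tension and compression steel yield.
Net tension couple steel: A_s − A'_s = 4335 mm².
a = (A_s − A'_s) f_y / (0.85 f'_c b) = 1820700/(0.85 × 24.8 × 375) = 230.32 mm.
c = a/β₁ = 230.32/0.85 = 270.96 mm; ε'_s = 0.003(c − d')/c = 0.0023 ≥ f_y/E_s = 0.0021, so compression steel does yield.
M_n = (A_s − A'_s) f_y (d − a/2) + A'_s f_y (d − d') = [1820700 × (740 − 115.16) + 291900 × (740 − 66)] × 10⁻⁶ = 1137.65 + 196.74 = 1334.39 kN·m.

M_n ≈ 1330 kN·m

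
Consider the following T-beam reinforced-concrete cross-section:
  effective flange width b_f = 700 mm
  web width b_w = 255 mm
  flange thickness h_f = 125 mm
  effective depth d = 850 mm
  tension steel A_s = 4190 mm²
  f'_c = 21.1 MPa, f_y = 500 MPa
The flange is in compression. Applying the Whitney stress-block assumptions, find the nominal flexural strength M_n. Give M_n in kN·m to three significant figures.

M_n ≈ 1590 kN·m

Tension: T = A_s f_y = 4190 × 500 = 2095000 N.
Try a within the flange: a = T/(0.85 f'_c b_f) = 2095000/(0.85 × 21.1 × 700) = 166.87 mm.
a = 166.87 > h_f = 125 mm: the block extends into the web. Split into flange-overhang and web parts.
C_f = 0.85 f'_c (b_f − b_w) h_f = 0.85 × 21.1 × (700 − 255) × 125 = 997634 N.
Remaining web compression depth: a_w = (T − C_f)/(0.85 f'_c b_w) = (2095000 − 997634)/(0.85 × 21.1 × 255) = 239.94 mm.
M_n = C_f(d − h_f/2) + (T − C_f)(d − a_w/2) = 997634 × (850 − 62.5) + 1097366 × (850 − 119.97) = 785.64 + 801.11 = 1586.75 × 10⁶ N·mm.
M_n = 1586.75 kN·m.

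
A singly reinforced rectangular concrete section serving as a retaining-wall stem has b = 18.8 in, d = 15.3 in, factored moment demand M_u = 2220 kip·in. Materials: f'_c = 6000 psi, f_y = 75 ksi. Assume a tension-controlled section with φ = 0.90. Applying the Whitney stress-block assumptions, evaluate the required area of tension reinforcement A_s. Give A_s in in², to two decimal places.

M_n = M_u/φ = 2220/0.90 = 2466.67 kip·in.
From M_n = 0.85 f'_c a b (d − a/2):
a = d − √(d² − 2M_n/(0.85 f'_c b)) = 15.3 − √(15.3² − 2 × 2466.67/(0.85 × 6 × 18.8)) = 1.786 in.
A_s = 0.85 f'_c a b / f_y = 0.85 × 6 × 1.786 × 18.8 / 75 = 2.283 in².

A_s ≈ 2.28 in²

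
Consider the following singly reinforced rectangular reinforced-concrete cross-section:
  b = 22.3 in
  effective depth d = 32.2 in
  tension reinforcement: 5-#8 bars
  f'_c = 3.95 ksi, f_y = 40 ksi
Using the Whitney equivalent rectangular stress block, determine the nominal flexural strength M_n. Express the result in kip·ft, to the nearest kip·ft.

A_s = 5 × 0.79 = 3.95 in².
T = A_s f_y = 3.95 × 40 = 158 kips.
a = T/(0.85 f'_c b) = 158/(0.85 × 3.95 × 22.3) = 2.110 in.
M_n = T(d − a/2) = 158 × (32.2 − 1.055) = 4920.9 kip·in = 4920.9/12 = 410.08 kip·ft.

M_n ≈ 410 kip·ft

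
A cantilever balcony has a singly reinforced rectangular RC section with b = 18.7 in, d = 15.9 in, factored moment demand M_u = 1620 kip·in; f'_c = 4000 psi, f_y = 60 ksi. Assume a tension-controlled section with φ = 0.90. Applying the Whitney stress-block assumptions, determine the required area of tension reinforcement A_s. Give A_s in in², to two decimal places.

A_s ≈ 2.01 in²

M_n = M_u/φ = 1620/0.90 = 1800 kip·in.
From M_n = 0.85 f'_c a b (d − a/2):
a = d − √(d² − 2M_n/(0.85 f'_c b)) = 15.9 − √(15.9² − 2 × 1800/(0.85 × 4 × 18.7)) = 1.893 in.
A_s = 0.85 f'_c a b / f_y = 0.85 × 4 × 1.893 × 18.7 / 60 = 2.006 in².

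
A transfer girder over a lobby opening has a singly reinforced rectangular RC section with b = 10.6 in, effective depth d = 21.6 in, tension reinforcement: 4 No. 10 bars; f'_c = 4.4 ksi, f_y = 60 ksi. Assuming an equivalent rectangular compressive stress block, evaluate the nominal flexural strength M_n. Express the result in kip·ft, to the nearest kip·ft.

A_s = 4 × 1.27 = 5.08 in².
T = A_s f_y = 5.08 × 60 = 304.8 kips.
a = T/(0.85 f'_c b) = 304.8/(0.85 × 4.4 × 10.6) = 7.688 in.
M_n = T(d − a/2) = 304.8 × (21.6 − 3.844) = 5412.0 kip·in = 5412.0/12 = 451.00 kip·ft.

M_n ≈ 451 kip·ft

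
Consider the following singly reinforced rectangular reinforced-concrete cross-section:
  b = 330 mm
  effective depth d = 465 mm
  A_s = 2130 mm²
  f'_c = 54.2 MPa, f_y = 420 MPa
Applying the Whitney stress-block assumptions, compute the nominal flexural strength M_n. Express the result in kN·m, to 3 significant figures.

M_n ≈ 390 kN·m

T = A_s f_y = 2130 × 420 = 894600 N = 894.6 kN.
From C = T: a = T/(0.85 f'_c b) = 894600/(0.85 × 54.2 × 330) = 58.84 mm.
M_n = T(d − a/2) = 894.6 kN × (465 − 29.42) mm = 389.67 kN·m.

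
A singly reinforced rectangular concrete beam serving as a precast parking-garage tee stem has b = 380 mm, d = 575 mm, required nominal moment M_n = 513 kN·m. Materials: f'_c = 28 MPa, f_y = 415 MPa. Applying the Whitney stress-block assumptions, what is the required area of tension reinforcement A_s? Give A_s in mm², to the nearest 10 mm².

With M_n = 0.85 f'_c a b (d − a/2), solve the quadratic for a:
a = d − √(d² − 2M_n/(0.85 f'_c b)) = 575 − √(575² − 2 × 513×10⁶/(0.85 × 28 × 380)) = 108.97 mm.
A_s = 0.85 f'_c a b / f_y = 0.85 × 28 × 108.97 × 380 / 415 = 2374.8 mm².

A_s ≈ 2370 mm²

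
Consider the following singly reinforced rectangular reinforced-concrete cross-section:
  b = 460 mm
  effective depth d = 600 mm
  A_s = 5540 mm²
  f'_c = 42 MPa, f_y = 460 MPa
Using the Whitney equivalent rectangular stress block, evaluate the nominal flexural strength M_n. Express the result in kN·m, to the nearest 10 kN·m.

M_n ≈ 1330 kN·m

T = A_s f_y = 5540 × 460 = 2548400 N = 2548.4 kN.
From C = T: a = T/(0.85 f'_c b) = 2548400/(0.85 × 42 × 460) = 155.18 mm.
M_n = T(d − a/2) = 2548.4 kN × (600 − 77.59) mm = 1331.31 kN·m.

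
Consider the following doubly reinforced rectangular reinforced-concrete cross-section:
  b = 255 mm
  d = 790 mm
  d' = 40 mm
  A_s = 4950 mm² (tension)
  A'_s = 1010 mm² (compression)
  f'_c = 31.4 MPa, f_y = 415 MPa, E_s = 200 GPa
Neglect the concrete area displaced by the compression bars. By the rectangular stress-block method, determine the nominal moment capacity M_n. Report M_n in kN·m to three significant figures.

Assume both tension and compression steel yield.
Net tension couple steel: A_s − A'_s = 3940 mm².
a = (A_s − A'_s) f_y / (0.85 f'_c b) = 1635100/(0.85 × 31.4 × 255) = 240.25 mm.
c = a/β₁ = 240.25/0.826 = 290.86 mm; ε'_s = 0.003(c − d')/c = 0.0026 ≥ f_y/E_s = 0.0021, so compression steel does yield.
M_n = (A_s − A'_s) f_y (d − a/2) + A'_s f_y (d − d') = [1635100 × (790 − 120.125) + 419150 × (790 − 40)] × 10⁻⁶ = 1095.31 + 314.36 = 1409.67 kN·m.

M_n ≈ 1410 kN·m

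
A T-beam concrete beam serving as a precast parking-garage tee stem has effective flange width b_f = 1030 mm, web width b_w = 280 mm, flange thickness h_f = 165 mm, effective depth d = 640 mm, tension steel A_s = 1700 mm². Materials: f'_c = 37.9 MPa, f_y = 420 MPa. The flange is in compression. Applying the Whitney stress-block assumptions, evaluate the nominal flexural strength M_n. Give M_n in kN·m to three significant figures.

M_n ≈ 449 kN·m

Tension: T = A_s f_y = 1700 × 420 = 714000 N.
Try a within the flange: a = T/(0.85 f'_c b_f) = 714000/(0.85 × 37.9 × 1030) = 21.52 mm.
Since a = 21.52 ≤ h_f = 165 mm, the stress block lies entirely in the flange; analyse as a rectangular beam of width b_f.
M_n = T(d − a/2) = 714000 × (640 − 10.76) = 449.28 × 10⁶ N·mm.
M_n = 449.28 kN·m.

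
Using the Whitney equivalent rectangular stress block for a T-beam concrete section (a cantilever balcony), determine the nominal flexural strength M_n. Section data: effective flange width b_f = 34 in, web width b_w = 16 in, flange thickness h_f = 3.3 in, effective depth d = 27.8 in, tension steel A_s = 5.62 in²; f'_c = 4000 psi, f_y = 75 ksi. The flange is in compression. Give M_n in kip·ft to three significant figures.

M_n ≈ 912 kip·ft

Tension: T = A_s f_y = 5.62 × 75 = 421.5 kips.
Try a within the flange: a = T/(0.85 f'_c b_f) = 421.5/(0.85 × 4 × 34) = 3.646 in.
a = 3.646 > h_f = 3.3 in: the block extends into the web. Split into flange-overhang and web parts.
C_f = 0.85 f'_c (b_f − b_w) h_f = 0.85 × 4 × (34 − 16) × 3.3 = 202.0 kips.
Remaining web compression depth: a_w = (T − C_f)/(0.85 f'_c b_w) = (421.5 − 202.0)/(0.85 × 4 × 16) = 4.035 in.
M_n = C_f(d − h_f/2) + (T − C_f)(d − a_w/2) = 202.0 × (27.8 − 1.65) + 219.5 × (27.8 − 2.0175) = 5282.3 + 5659.3 = 10941.6 kip·in.
M_n = 10941.6/12 = 911.80 kip·ft.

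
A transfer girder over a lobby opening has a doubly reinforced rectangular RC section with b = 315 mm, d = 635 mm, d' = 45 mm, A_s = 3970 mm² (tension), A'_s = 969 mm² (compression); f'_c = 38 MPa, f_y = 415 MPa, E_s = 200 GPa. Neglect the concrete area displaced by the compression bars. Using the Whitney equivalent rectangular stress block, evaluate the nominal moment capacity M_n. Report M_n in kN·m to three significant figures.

M_n ≈ 952 kN·m

Assume both tension and compression steel yield.
Net tension couple steel: A_s − A'_s = 3001 mm².
a = (A_s − A'_s) f_y / (0.85 f'_c b) = 1245415/(0.85 × 38 × 315) = 122.41 mm.
c = a/β₁ = 122.41/0.779 = 157.14 mm; ε'_s = 0.003(c − d')/c = 0.0021 ≥ f_y/E_s = 0.0021, so compression steel does yield.
M_n = (A_s − A'_s) f_y (d − a/2) + A'_s f_y (d − d') = [1245415 × (635 − 61.205) + 402135 × (635 − 45)] × 10⁻⁶ = 714.61 + 237.26 = 951.87 kN·m.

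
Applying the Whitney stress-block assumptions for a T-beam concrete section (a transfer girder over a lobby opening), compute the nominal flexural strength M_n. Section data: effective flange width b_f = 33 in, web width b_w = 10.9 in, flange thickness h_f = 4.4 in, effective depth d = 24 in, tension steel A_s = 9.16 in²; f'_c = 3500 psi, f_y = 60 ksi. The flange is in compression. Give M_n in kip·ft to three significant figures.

M_n ≈ 959 kip·ft

Tension: T = A_s f_y = 9.16 × 60 = 549.6 kips.
Try a within the flange: a = T/(0.85 f'_c b_f) = 549.6/(0.85 × 3.5 × 33) = 5.598 in.
a = 5.598 > h_f = 4.4 in: the block extends into the web. Split into flange-overhang and web parts.
C_f = 0.85 f'_c (b_f − b_w) h_f = 0.85 × 3.5 × (33 − 10.9) × 4.4 = 289.3 kips.
Remaining web compression depth: a_w = (T − C_f)/(0.85 f'_c b_w) = (549.6 − 289.3)/(0.85 × 3.5 × 10.9) = 8.027 in.
M_n = C_f(d − h_f/2) + (T − C_f)(d − a_w/2) = 289.3 × (24 − 2.2) + 260.3 × (24 − 4.0135) = 6306.7 + 5202.5 = 11509.2 kip·in.
M_n = 11509.2/12 = 959.10 kip·ft.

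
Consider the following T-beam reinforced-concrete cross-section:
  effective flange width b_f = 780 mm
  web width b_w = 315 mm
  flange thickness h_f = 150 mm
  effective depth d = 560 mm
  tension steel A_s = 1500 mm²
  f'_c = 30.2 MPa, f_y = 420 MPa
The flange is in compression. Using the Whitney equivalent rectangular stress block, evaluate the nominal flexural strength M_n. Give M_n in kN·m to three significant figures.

Tension: T = A_s f_y = 1500 × 420 = 630000 N.
Try a within the flange: a = T/(0.85 f'_c b_f) = 630000/(0.85 × 30.2 × 780) = 31.46 mm.
Since a = 31.46 ≤ h_f = 150 mm, the stress block lies entirely in the flange; analyse as a rectangular beam of width b_f.
M_n = T(d − a/2) = 630000 × (560 − 15.73) = 342.89 × 10⁶ N·mm.
M_n = 342.89 kN·m.

M_n ≈ 343 kN·m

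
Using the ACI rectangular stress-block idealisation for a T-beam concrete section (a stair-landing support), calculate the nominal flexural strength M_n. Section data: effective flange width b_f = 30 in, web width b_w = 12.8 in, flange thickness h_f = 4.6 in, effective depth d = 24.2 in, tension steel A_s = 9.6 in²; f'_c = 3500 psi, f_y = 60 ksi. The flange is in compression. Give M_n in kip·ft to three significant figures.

M_n ≈ 990 kip·ft

Tension: T = A_s f_y = 9.6 × 60 = 576 kips.
Try a within the flange: a = T/(0.85 f'_c b_f) = 576/(0.85 × 3.5 × 30) = 6.454 in.
a = 6.454 > h_f = 4.6 in: the block extends into the web. Split into flange-overhang and web parts.
C_f = 0.85 f'_c (b_f − b_w) h_f = 0.85 × 3.5 × (30 − 12.8) × 4.6 = 235.4 kips.
Remaining web compression depth: a_w = (T − C_f)/(0.85 f'_c b_w) = (576 − 235.4)/(0.85 × 3.5 × 12.8) = 8.944 in.
M_n = C_f(d − h_f/2) + (T − C_f)(d − a_w/2) = 235.4 × (24.2 − 2.3) + 340.6 × (24.2 − 4.472) = 5155.3 + 6719.4 = 11874.7 kip·in.
M_n = 11874.7/12 = 989.56 kip·ft.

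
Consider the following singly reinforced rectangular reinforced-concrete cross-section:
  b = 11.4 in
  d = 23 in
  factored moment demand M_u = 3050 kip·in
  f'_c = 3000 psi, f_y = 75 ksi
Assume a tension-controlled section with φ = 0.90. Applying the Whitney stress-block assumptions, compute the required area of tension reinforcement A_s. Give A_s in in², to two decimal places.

M_n = M_u/φ = 3050/0.90 = 3388.89 kip·in.
From M_n = 0.85 f'_c a b (d − a/2):
a = d − √(d² − 2M_n/(0.85 f'_c b)) = 23 − √(23² − 2 × 3388.89/(0.85 × 3 × 11.4)) = 5.800 in.
A_s = 0.85 f'_c a b / f_y = 0.85 × 3 × 5.800 × 11.4 / 75 = 2.248 in².

A_s ≈ 2.25 in²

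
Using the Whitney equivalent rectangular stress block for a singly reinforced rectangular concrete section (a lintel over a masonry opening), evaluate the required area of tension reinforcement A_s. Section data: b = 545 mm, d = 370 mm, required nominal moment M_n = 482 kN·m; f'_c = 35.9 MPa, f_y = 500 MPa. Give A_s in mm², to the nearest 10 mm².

With M_n = 0.85 f'_c a b (d − a/2), solve the quadratic for a:
a = d − √(d² − 2M_n/(0.85 f'_c b)) = 370 − √(370² − 2 × 482×10⁶/(0.85 × 35.9 × 545)) = 89.05 mm.
A_s = 0.85 f'_c a b / f_y = 0.85 × 35.9 × 89.05 × 545 / 500 = 2961.9 mm².

A_s ≈ 2960 mm²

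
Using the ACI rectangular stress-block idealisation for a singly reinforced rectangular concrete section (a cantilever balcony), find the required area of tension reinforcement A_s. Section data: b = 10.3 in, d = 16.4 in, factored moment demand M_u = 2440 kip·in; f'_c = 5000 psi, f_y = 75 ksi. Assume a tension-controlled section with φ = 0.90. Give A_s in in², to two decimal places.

A_s ≈ 2.54 in²

M_n = M_u/φ = 2440/0.90 = 2711.11 kip·in.
From M_n = 0.85 f'_c a b (d − a/2):
a = d − √(d² − 2M_n/(0.85 f'_c b)) = 16.4 − √(16.4² − 2 × 2711.11/(0.85 × 5 × 10.3)) = 4.354 in.
A_s = 0.85 f'_c a b / f_y = 0.85 × 5 × 4.354 × 10.3 / 75 = 2.541 in².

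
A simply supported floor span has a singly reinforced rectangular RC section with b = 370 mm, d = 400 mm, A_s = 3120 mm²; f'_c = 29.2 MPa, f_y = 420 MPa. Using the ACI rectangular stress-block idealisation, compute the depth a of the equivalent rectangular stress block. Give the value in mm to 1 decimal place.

a ≈ 142.7 mm

T = A_s f_y = 3120 × 420 = 1310400 N = 1310.4 kN.
Setting C = 0.85 f'_c a b equal to T: a = 1310400/(0.85 × 29.2 × 370) = 142.7 mm.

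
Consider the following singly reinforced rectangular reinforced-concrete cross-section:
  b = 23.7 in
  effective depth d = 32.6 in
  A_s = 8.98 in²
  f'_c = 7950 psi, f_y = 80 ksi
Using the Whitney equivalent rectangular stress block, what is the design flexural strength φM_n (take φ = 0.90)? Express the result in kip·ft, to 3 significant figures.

T = A_s f_y = 8.98 × 80 = 718.4 kips.
a = T/(0.85 f'_c b) = 718.4/(0.85 × 7.95 × 23.7) = 4.486 in.
M_n = T(d − a/2) = 718.4 × (32.6 − 2.243) = 21808.5 kip·in = 21808.5/12 = 1817.38 kip·ft.
φM_n = 0.90 × 1817.38 = 1635.64 kip·ft.

φM_n ≈ 1640 kip·ft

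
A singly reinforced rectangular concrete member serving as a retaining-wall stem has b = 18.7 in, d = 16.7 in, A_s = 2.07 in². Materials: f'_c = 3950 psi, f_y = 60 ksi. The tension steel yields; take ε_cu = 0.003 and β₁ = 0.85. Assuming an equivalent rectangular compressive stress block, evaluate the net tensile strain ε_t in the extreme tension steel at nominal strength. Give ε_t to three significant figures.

a = A_s f_y/(0.85 f'_c b) = 1.978 in.
β₁ = 0.85, so c = a/β₁ = 1.978/0.85 = 2.327 in.
From the linear strain diagram with ε_cu = 0.003: ε_t = 0.003 (d − c)/c = 0.003 × (16.7 − 2.327)/2.327 = 0.0185.
Since ε_t ≥ 0.005, the section is tension-controlled.

ε_t ≈ 0.0185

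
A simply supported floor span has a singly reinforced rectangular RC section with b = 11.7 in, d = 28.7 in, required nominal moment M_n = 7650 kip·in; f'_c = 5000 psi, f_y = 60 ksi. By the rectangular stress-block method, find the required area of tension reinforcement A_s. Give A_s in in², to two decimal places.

From M_n = 0.85 f'_c a b (d − a/2):
a = d − √(d² − 2M_n/(0.85 f'_c b)) = 28.7 − √(28.7² − 2 × 7650/(0.85 × 5 × 11.7)) = 5.984 in.
A_s = 0.85 f'_c a b / f_y = 0.85 × 5 × 5.984 × 11.7 / 60 = 4.959 in².

A_s ≈ 4.96 in²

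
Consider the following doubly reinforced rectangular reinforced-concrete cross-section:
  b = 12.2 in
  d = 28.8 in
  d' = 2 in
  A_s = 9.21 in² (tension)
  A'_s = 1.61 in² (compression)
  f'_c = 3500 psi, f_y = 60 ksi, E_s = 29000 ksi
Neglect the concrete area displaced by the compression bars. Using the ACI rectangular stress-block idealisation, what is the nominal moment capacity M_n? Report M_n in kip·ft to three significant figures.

M_n ≈ 1070 kip·ft

Assume both steels yield.
a = (A_s − A'_s) f_y/(0.85 f'_c b) = (9.21 − 1.61) × 60/(0.85 × 3.5 × 12.2) = 12.564 in.
c = a/β₁ = 12.564/0.85 = 14.781 in; ε'_s = 0.003(c − d')/c = 0.0026 ≥ ε_y = 0.0021, so the compression steel yields.
M_n = (A_s − A'_s) f_y (d − a/2) + A'_s f_y (d − d') = 456 × (28.8 − 6.282) + 96.6 × (28.8 − 2) = 10268.2 + 2588.9 = 12857.1 kip·in = 12857.1/12 = 1071.43 kip·ft.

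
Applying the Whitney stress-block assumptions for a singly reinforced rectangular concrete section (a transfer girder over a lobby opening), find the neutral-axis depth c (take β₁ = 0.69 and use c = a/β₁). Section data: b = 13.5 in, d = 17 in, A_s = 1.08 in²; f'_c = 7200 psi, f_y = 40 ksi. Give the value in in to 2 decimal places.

c ≈ 0.76 in

T = A_s f_y = 1.08 × 40 = 43.2 kips.
a = T/(0.85 f'_c b) = 43.2/(0.85 × 7.2 × 13.5) = 0.5229 in.
With β₁ = 0.69, c = a/β₁ = 0.5229/0.69 = 0.76 in.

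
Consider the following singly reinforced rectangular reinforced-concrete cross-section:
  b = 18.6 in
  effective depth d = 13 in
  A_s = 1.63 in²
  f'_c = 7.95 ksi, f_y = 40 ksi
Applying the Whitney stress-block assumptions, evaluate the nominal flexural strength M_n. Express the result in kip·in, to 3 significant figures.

T = A_s f_y = 1.63 × 40 = 65.2 kips.
a = T/(0.85 f'_c b) = 65.2/(0.85 × 7.95 × 18.6) = 0.519 in.
M_n = T(d − a/2) = 65.2 × (13 − 0.2595) = 830.7 kip·in.

M_n ≈ 831 kip·in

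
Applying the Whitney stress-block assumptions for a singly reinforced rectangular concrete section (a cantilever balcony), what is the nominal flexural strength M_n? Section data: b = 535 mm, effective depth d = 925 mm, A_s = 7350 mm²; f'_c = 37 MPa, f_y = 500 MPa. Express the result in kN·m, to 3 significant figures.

M_n ≈ 3000 kN·m

T = A_s f_y = 7350 × 500 = 3675000 N = 3675 kN.
From C = T: a = T/(0.85 f'_c b) = 3675000/(0.85 × 37 × 535) = 218.42 mm.
M_n = T(d − a/2) = 3675 kN × (925 − 109.21) mm = 2998.03 kN·m.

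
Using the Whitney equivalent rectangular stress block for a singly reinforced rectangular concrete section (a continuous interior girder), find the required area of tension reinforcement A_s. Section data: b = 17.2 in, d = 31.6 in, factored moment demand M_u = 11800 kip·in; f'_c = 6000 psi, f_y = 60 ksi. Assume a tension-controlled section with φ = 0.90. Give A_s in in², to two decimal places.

M_n = M_u/φ = 11800/0.90 = 13111.1 kip·in.
From M_n = 0.85 f'_c a b (d − a/2):
a = d − √(d² − 2M_n/(0.85 f'_c b)) = 31.6 − √(31.6² − 2 × 13111.1/(0.85 × 6 × 17.2)) = 5.149 in.
A_s = 0.85 f'_c a b / f_y = 0.85 × 6 × 5.149 × 17.2 / 60 = 7.528 in².

A_s ≈ 7.53 in²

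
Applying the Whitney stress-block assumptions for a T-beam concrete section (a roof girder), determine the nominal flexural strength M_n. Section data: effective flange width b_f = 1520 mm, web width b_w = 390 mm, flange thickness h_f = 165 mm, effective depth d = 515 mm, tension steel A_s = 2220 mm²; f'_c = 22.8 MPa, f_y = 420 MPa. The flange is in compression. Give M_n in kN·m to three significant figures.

M_n ≈ 465 kN·m

Tension: T = A_s f_y = 2220 × 420 = 932400 N.
Try a within the flange: a = T/(0.85 f'_c b_f) = 932400/(0.85 × 22.8 × 1520) = 31.65 mm.
Since a = 31.65 ≤ h_f = 165 mm, the stress block lies entirely in the flange; analyse as a rectangular beam of width b_f.
M_n = T(d − a/2) = 932400 × (515 − 15.825) = 465.43 × 10⁶ N·mm.
M_n = 465.43 kN·m.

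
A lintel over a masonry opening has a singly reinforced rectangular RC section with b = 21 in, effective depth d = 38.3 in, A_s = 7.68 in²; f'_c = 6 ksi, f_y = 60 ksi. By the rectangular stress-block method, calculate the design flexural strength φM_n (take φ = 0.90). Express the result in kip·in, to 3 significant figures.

φM_n ≈ 15000 kip·in

T = A_s f_y = 7.68 × 60 = 460.8 kips.
a = T/(0.85 f'_c b) = 460.8/(0.85 × 6 × 21) = 4.303 in.
M_n = T(d − a/2) = 460.8 × (38.3 − 2.1515) = 16657.2 kip·in.
φM_n = 0.90 × 16657.2 = 14991.5 kip·in.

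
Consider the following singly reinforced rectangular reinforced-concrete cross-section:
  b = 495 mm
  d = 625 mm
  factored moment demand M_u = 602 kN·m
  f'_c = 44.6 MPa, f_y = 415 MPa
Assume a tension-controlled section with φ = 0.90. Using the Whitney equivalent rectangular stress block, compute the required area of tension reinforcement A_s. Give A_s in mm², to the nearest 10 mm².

M_n = M_u/φ = 602/0.90 = 668.889 kN·m.
With M_n = 0.85 f'_c a b (d − a/2), solve the quadratic for a:
a = d − √(d² − 2M_n/(0.85 f'_c b)) = 625 − √(625² − 2 × 668.889×10⁶/(0.85 × 44.6 × 495)) = 59.90 mm.
A_s = 0.85 f'_c a b / f_y = 0.85 × 44.6 × 59.90 × 495 / 415 = 2708.6 mm².

A_s ≈ 2710 mm²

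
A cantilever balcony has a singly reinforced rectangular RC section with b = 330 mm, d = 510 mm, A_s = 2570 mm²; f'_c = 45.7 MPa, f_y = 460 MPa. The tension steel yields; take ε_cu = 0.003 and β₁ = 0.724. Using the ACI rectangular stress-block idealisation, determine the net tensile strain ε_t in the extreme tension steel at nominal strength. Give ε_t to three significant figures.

ε_t ≈ 0.00901

a = A_s f_y/(0.85 f'_c b) = 92.22 mm.
β₁ = 0.724, so c = a/β₁ = 92.22/0.724 = 127.38 mm.
From the linear strain diagram with ε_cu = 0.003: ε_t = 0.003 (d − c)/c = 0.003 × (510 − 127.38)/127.38 = 0.00901.
Since ε_t ≥ 0.005, the section is tension-controlled.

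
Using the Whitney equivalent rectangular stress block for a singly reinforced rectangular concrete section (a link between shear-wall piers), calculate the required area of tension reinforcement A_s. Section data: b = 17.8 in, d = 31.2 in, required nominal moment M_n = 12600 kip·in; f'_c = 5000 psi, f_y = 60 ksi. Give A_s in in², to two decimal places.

From M_n = 0.85 f'_c a b (d − a/2):
a = d − √(d² − 2M_n/(0.85 f'_c b)) = 31.2 − √(31.2² − 2 × 12600/(0.85 × 5 × 17.8)) = 5.895 in.
A_s = 0.85 f'_c a b / f_y = 0.85 × 5 × 5.895 × 17.8 / 60 = 7.433 in².

A_s ≈ 7.43 in²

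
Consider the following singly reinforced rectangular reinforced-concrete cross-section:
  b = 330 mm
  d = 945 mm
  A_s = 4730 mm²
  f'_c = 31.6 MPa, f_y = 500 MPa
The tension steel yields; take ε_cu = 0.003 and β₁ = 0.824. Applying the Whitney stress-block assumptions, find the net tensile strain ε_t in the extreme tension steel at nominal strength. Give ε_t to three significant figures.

ε_t ≈ 0.00576

a = A_s f_y/(0.85 f'_c b) = 266.82 mm.
β₁ = 0.824, so c = a/β₁ = 266.82/0.824 = 323.81 mm.
From the linear strain diagram with ε_cu = 0.003: ε_t = 0.003 (d − c)/c = 0.003 × (945 − 323.81)/323.81 = 0.00576.
Since ε_t ≥ 0.005, the section is tension-controlled.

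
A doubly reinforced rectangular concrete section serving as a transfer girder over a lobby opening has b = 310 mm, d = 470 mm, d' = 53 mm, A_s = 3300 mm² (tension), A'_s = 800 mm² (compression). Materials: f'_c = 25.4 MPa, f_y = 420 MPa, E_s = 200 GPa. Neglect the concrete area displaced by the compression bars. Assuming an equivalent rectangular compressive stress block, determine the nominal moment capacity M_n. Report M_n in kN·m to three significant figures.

Assume both tension and compression steel yield.
Net tension couple steel: A_s − A'_s = 2500 mm².
a = (A_s − A'_s) f_y / (0.85 f'_c b) = 1050000/(0.85 × 25.4 × 310) = 156.88 mm.
c = a/β₁ = 156.88/0.85 = 184.56 mm; ε'_s = 0.003(c − d')/c = 0.0021 ≥ f_y/E_s = 0.0021, so compression steel does yield.
M_n = (A_s − A'_s) f_y (d − a/2) + A'_s f_y (d − d') = [1050000 × (470 − 78.44) + 336000 × (470 − 53)] × 10⁻⁶ = 411.14 + 140.11 = 551.25 kN·m.

M_n ≈ 551 kN·m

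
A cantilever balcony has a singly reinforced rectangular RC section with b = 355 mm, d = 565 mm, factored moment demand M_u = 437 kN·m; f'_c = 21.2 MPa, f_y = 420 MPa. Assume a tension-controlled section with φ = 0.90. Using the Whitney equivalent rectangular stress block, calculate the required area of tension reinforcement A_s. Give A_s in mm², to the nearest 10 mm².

A_s ≈ 2370 mm²

M_n = M_u/φ = 437/0.90 = 485.556 kN·m.
With M_n = 0.85 f'_c a b (d − a/2), solve the quadratic for a:
a = d − √(d² − 2M_n/(0.85 f'_c b)) = 565 − √(565² − 2 × 485.556×10⁶/(0.85 × 21.2 × 355)) = 155.83 mm.
A_s = 0.85 f'_c a b / f_y = 0.85 × 21.2 × 155.83 × 355 / 420 = 2373.5 mm².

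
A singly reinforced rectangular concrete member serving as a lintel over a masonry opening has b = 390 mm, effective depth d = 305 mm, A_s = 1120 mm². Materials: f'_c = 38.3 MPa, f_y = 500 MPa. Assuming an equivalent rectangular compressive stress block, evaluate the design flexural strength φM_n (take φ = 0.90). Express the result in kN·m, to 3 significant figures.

T = A_s f_y = 1120 × 500 = 560000 N = 560 kN.
From C = T: a = T/(0.85 f'_c b) = 560000/(0.85 × 38.3 × 390) = 44.11 mm.
M_n = T(d − a/2) = 560 kN × (305 − 22.055) mm = 158.45 kN·m.
φM_n = 0.90 × 158.45 = 142.61 kN·m.

φM_n ≈ 143 kN·m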